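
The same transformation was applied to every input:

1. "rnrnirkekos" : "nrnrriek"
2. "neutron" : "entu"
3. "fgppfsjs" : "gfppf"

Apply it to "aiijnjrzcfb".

iajijnzr

In each case the input is transformed by: delete the last 3 characters, then swap each adjacent pair of characters (1↔2, 3↔4, ...).
"aiijnjrzcfb" → "aiijnjrz" → "iajijnzr".
(Check on "rnrnirkekos": → "rnrnirke" → "nrnrriek" ✓)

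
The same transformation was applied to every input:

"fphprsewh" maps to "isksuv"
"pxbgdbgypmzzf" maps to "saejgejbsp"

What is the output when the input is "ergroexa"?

hujur

The pattern: shift every letter 3 places forward in the alphabet (wrapping around), then delete the last 3 characters.
Starting from "ergroexa": after the first operation, "hujurhad"; after the second, "hujur".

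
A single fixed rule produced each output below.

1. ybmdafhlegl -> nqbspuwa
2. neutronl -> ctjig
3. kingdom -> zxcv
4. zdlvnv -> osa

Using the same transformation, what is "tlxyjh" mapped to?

iam

Looking at the pairs, the operation is to shift every letter 11 places backward in the alphabet (wrapping around), then delete the last 3 characters.
So "tlxyjh" becomes "iam".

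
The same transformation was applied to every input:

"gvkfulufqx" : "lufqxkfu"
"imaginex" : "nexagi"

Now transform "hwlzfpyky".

pykylzf

The transformation: delete the first 2 characters, then move the first 3 characters to the end (rotate left by 3).
"hwlzfpyky" → "lzfpyky" → "pykylzf".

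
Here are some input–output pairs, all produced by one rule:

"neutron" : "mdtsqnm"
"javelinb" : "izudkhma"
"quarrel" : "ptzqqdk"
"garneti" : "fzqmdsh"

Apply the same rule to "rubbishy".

Looking at the pairs, the operation is to shift every letter 1 place backward in the alphabet (wrapping around).
Doing the same to "rubbishy": "qtaahrgx".

qtaahrgx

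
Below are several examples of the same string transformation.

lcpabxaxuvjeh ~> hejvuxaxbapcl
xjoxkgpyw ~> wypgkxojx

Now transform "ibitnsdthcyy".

yychtdsntibi

In each case the input is transformed by: reverse the string.
On "ibitnsdthcyy" that produces "yychtdsntibi".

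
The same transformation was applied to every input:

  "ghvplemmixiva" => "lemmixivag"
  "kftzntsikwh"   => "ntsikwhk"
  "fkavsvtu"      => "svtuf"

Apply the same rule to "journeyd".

Rule — move the first character to the end, then delete the first 3 characters.
On "journeyd": the first step gives "ourneydj", and the second then gives "neydj".
(Check on "ghvplemmixiva": → "hvplemmixivag" → "lemmixivag" ✓)

neydj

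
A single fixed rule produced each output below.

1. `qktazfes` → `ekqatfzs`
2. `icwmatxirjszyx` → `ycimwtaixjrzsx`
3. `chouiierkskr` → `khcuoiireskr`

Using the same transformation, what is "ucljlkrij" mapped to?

jcujlklir

Rule — swap each adjacent pair of characters (1↔2, 3↔4, ...), then move the last character to the front.
For "ucljlkrij", step one produces "cujlklirj"; step two turns that into "jcujlklir".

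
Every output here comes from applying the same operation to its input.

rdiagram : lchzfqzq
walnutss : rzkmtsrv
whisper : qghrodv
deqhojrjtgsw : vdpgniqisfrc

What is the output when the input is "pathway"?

xzsgvzo

Rule — swap the first and last characters, then shift every letter 1 place backward in the alphabet (wrapping around).
"pathway" → "yathwap" → "xzsgvzo".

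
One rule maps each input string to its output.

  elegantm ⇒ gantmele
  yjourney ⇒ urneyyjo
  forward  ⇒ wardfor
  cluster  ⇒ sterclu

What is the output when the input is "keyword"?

wordkey

Rule — move the first 3 characters to the end (rotate left by 3).
Doing the same to "keyword": "wordkey".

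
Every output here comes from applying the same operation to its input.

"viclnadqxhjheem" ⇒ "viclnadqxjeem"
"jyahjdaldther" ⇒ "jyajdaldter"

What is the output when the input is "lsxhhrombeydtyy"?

Rule — remove every "h".
Doing the same to "lsxhhrombeydtyy": "lsxrombeydtyy".

lsxrombeydtyy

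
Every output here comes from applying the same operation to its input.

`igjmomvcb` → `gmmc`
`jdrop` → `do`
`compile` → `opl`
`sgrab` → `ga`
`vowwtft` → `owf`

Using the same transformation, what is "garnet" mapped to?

ant

The pattern: keep every other character starting from the second (positions 2nd, 4th, 6th, ...).
Applying that to "garnet" gives "ant".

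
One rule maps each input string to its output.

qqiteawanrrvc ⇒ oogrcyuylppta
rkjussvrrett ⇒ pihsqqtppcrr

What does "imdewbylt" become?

Each output is the input with this applied: shift every letter 2 places backward in the alphabet (wrapping around).
Applying that to "imdewbylt" gives "gkbcuzwjr".

gkbcuzwjr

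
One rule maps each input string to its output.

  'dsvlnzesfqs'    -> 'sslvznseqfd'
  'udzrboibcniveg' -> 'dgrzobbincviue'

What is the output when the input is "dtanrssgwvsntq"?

Each output is the input with this applied: swap the first and last characters, then swap each adjacent pair of characters (1↔2, 3↔4, ...).
Applying both steps to "dtanrssgwvsntq": "qtanrssgwvsntd", then "tqnasrgsvwnsdt".

tqnasrgsvwnsdt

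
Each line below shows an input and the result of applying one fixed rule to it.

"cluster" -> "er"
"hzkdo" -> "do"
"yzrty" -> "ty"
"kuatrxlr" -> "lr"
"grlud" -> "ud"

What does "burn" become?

Looking at the pairs, the operation is to keep only the last 2 characters.
For "burn" the result is "rn".

rn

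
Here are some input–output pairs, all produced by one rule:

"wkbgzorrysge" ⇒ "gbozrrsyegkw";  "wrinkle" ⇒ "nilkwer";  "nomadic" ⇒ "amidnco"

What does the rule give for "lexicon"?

The rule is to move the first 2 characters to the end (rotate left by 2), then swap each adjacent pair of characters (1↔2, 3↔4, ...).
"lexicon" → "xiconle" → "ixoclne".
(Check on "wkbgzorrysge": → "bgzorrysgewk" → "gbozrrsyegkw" ✓)

ixoclne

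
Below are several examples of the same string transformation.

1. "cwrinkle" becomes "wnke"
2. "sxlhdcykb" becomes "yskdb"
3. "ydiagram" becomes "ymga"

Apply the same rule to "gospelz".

zple

In each case the input is transformed by: sort the characters into reverse alphabetical order, then keep every other character starting from the first (positions 1st, 3rd, 5th, ...).
"gospelz" → "zspolge" → "zple".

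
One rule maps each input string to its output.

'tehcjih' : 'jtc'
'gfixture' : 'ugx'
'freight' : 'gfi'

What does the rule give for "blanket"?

kbn

The rule is to move the last 3 characters to the front (rotate right by 3), then keep one character in every 3, starting at position 1 (positions 1st, 4th, 7th, ...).
Starting from "blanket": after the first operation, "ketblan"; after the second, "kbn".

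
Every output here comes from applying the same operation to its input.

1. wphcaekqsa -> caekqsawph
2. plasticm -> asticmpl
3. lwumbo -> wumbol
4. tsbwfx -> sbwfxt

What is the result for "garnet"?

Each output is the input with this applied: swap the front and back halves of the string, then move the last 2 characters to the front (rotate right by 2).
"garnet" → "netgar" → "arnetg".

arnetg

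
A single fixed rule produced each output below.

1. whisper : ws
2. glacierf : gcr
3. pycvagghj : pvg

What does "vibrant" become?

vr

The rule is to move the last character to the front, then keep one character in every 3, starting at position 2 (positions 2nd, 5th, 8th, ...).
On "vibrant": the first step gives "tvibran", and the second then gives "vr".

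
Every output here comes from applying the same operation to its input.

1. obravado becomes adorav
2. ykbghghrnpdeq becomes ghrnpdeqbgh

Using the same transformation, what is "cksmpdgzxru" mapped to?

dgzxrusmp

Each output is the input with this applied: delete the first 2 characters, then move the first 3 characters to the end (rotate left by 3).
For "cksmpdgzxru" the result is "dgzxrusmp".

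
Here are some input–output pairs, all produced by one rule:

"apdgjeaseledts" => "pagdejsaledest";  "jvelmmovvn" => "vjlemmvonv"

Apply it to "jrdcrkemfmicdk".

rjcdkrmemfcikd

In each case the input is transformed by: swap each adjacent pair of characters (1↔2, 3↔4, ...).
On "jrdcrkemfmicdk" that produces "rjcdkrmemfcikd".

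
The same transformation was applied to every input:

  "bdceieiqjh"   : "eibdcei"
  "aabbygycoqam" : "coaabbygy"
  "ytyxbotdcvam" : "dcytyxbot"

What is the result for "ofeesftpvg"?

Rule — delete the last 3 characters, then move the last 2 characters to the front (rotate right by 2).
"ofeesftpvg" → "ofeesft" → "ftofees".

ftofees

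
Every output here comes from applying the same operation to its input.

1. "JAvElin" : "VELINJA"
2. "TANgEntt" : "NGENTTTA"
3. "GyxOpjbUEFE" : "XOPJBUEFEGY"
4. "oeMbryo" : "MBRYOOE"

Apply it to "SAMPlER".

Rule — move the first 2 characters to the end (rotate left by 2), then convert every letter to uppercase.
Starting from "SAMPlER": after the first operation, "MPlERSA"; after the second, "MPLERSA".

MPLERSA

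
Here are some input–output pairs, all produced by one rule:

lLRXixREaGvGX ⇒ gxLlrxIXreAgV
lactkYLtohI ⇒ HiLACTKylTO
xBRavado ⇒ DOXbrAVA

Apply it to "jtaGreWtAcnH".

The pattern: flip the case of every letter, then move the last 2 characters to the front (rotate right by 2).
So "jtaGreWtAcnH" becomes "NhJTAgREwTaC".

NhJTAgREwTaC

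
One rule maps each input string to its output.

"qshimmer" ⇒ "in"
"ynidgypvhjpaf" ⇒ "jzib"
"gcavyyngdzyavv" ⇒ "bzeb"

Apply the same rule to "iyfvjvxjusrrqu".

gwvs

The pattern: shift every letter 1 place forward in the alphabet (wrapping around), then keep one character in every 3, starting at position 3 (positions 3rd, 6th, 9th, ...).
On "iyfvjvxjusrrqu": the first step gives "jzgwkwykvtssrv", and the second then gives "gwvs".
(Check on "gcavyyngdzyavv": → "hdbwzzoheazbww" → "bzeb" ✓)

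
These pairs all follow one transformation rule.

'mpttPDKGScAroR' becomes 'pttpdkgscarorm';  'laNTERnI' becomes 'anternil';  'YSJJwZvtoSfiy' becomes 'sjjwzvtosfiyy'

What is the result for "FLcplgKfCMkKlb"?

What's happening: move the first character to the end, then convert every letter to lowercase.
For "FLcplgKfCMkKlb", step one produces "LcplgKfCMkKlbF"; step two turns that into "lcplgkfcmkklbf".

lcplgkfcmkklbf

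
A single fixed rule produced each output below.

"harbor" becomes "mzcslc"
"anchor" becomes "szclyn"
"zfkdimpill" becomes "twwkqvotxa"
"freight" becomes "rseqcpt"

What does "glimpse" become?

The transformation: shift every letter 11 places forward in the alphabet (wrapping around), then move the last 3 characters to the front (rotate right by 3).
On "glimpse": the first step gives "rwtxadp", and the second then gives "adprwtx".

adprwtx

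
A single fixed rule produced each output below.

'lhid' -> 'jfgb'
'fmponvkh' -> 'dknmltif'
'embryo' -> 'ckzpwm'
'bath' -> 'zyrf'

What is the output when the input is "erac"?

Each output is the input with this applied: shift every letter 2 places backward in the alphabet (wrapping around).
So "erac" becomes "cpya".

cpya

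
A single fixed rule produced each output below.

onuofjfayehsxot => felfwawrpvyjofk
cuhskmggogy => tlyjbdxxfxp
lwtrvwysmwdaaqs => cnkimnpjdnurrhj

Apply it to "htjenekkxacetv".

The pattern: shift every letter 9 places backward in the alphabet (wrapping around).
On "htjenekkxacetv" that produces "ykavevbbortvkm".

ykavevbbortvkm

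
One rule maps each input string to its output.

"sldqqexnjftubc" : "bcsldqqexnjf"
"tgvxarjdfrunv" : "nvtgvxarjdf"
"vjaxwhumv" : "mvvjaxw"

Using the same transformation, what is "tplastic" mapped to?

Each output is the input with this applied: move the last 2 characters to the front (rotate right by 2), then delete the last 2 characters.
For "tplastic", step one produces "ictplast"; step two turns that into "ictpla".

ictpla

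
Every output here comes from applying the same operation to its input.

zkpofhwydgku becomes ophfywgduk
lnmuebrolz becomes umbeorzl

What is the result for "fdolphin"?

In each case the input is transformed by: swap each adjacent pair of characters (1↔2, 3↔4, ...), then delete the first 2 characters.
"fdolphin" → "dflohpni" → "lohpni".

lohpni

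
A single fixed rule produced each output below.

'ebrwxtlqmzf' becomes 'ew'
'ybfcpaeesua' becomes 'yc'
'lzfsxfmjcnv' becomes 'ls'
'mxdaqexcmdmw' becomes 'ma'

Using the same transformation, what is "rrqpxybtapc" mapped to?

rp

The pattern: keep one character in every 3, starting at position 1 (positions 1st, 4th, 7th, ...), then delete the last 2 characters.
Starting from "rrqpxybtapc": after the first operation, "rpbp"; after the second, "rp".
(Check on "mxdaqexcmdmw": → "maxd" → "ma" ✓)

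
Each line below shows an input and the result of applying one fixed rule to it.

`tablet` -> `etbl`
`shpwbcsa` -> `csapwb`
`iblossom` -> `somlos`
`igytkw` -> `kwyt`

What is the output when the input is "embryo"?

The pattern: delete the first 2 characters, then swap the front and back halves of the string.
Starting from "embryo": after the first operation, "bryo"; after the second, "yobr".
(Check on "shpwbcsa": → "pwbcsa" → "csapwb" ✓)

yobr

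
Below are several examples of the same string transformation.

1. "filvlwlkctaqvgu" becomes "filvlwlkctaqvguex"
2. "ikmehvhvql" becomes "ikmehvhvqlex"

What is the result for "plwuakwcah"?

The pattern: append "ex".
On "plwuakwcah" that produces "plwuakwcahex".

plwuakwcahex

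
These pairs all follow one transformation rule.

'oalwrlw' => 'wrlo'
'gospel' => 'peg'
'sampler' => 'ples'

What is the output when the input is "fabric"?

The rule is to swap the first and last characters, then delete the first 3 characters.
Applying both steps to "fabric": "cabrif", then "rif".

rif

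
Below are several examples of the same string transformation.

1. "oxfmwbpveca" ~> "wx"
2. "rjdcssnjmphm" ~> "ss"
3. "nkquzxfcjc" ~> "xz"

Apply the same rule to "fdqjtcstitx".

The pattern: sort the characters into alphabetical order, then keep only the last 2 characters.
Working it through for "fdqjtcstitx": intermediate "cdfijqstttx", final "tx".

tx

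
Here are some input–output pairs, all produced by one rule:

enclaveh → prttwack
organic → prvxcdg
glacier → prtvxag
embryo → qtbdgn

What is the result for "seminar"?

ptxbcgh

The rule is to sort the characters into alphabetical order, then shift every letter 11 places backward in the alphabet (wrapping around).
"seminar" → "ptxbcgh".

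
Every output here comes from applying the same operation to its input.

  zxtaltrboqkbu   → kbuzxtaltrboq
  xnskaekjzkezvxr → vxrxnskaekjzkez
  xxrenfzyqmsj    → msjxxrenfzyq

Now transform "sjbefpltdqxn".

The pattern: move the last 3 characters to the front (rotate right by 3).
"sjbefpltdqxn" → "qxnsjbefpltd".

qxnsjbefpltd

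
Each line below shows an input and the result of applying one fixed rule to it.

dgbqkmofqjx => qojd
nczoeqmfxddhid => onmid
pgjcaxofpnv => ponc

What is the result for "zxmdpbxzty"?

zyxd

What's happening: keep one character in every 3, starting at position 1 (positions 1st, 4th, 7th, ...), then sort the characters into reverse alphabetical order.
On "zxmdpbxzty": the first step gives "zdxy", and the second then gives "zyxd".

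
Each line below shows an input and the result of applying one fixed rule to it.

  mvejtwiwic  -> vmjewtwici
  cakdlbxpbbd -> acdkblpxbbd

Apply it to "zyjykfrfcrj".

Each output is the input with this applied: swap each adjacent pair of characters (1↔2, 3↔4, ...).
Applying that to "zyjykfrfcrj" gives "yzyjfkfrrcj".

yzyjfkfrrcj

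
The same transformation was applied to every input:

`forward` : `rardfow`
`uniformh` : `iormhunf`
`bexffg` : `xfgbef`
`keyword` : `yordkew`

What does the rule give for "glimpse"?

The transformation: move the first 3 characters to the end (rotate left by 3), then swap the first and last characters.
Applying both steps to "glimpse": "mpsegli", then "ipseglm".

ipseglm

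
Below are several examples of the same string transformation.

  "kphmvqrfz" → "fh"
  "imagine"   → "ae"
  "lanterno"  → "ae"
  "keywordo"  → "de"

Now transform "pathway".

aa

The rule is to sort the characters into alphabetical order, then keep only the first 2 characters.
So "pathway" becomes "aa".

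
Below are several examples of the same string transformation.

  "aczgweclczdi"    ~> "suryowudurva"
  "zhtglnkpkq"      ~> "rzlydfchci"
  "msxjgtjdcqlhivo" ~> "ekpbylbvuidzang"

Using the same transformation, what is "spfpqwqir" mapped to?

khxhioiaj

The pattern: shift every letter 8 places backward in the alphabet (wrapping around).
Applying that to "spfpqwqir" gives "khxhioiaj".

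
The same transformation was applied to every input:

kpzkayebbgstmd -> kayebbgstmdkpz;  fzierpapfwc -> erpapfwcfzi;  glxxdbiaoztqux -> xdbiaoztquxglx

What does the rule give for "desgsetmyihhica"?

Looking at the pairs, the operation is to move the first 3 characters to the end (rotate left by 3).
"desgsetmyihhica" → "gsetmyihhicades".

gsetmyihhicades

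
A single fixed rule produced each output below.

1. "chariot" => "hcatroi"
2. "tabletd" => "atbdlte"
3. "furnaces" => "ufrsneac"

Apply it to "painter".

apirnet

Looking at the pairs, the operation is to move the first character to the end, then take characters alternately from the front and the back (1st, last, 2nd, 2nd-last, ...).
For "painter", step one produces "ainterp"; step two turns that into "apirnet".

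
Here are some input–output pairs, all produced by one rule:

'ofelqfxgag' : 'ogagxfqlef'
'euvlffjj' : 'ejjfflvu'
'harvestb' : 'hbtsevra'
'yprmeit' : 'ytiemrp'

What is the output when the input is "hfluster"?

In each case the input is transformed by: move the first character to the end, then reverse the string.
On "hfluster": the first step gives "flusterh", and the second then gives "hretsulf".

hretsulf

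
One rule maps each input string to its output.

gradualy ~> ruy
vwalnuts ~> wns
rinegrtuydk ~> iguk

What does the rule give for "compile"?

oi

The rule is to keep one character in every 3, starting at position 2 (positions 2nd, 5th, 8th, ...).
"compile" → "oi".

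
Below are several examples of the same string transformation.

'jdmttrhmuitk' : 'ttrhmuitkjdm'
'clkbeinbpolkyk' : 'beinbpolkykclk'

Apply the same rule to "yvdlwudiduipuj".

lwudiduipujyvd

The pattern: move the first 3 characters to the end (rotate left by 3).
"yvdlwudiduipuj" → "lwudiduipujyvd".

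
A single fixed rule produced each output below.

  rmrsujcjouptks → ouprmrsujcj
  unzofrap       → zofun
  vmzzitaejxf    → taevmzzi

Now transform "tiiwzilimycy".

Looking at the pairs, the operation is to delete the last 3 characters, then move the last 3 characters to the front (rotate right by 3).
For "tiiwzilimycy", step one produces "tiiwzilim"; step two turns that into "limtiiwzi".
(Check on "vmzzitaejxf": → "vmzzitae" → "taevmzzi" ✓)

limtiiwzi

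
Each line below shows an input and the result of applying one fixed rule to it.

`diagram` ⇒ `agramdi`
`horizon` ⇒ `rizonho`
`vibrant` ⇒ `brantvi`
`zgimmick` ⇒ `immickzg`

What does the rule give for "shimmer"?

In each case the input is transformed by: move the first 2 characters to the end (rotate left by 2).
On "shimmer" that produces "immersh".

immersh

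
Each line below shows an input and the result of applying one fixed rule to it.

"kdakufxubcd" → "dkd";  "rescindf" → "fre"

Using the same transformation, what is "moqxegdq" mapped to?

The rule is to move the first 2 characters to the end (rotate left by 2), then keep only the last 3 characters.
For "moqxegdq", step one produces "qxegdqmo"; step two turns that into "qmo".
(Check on "kdakufxubcd": → "akufxubcdkd" → "dkd" ✓)

qmo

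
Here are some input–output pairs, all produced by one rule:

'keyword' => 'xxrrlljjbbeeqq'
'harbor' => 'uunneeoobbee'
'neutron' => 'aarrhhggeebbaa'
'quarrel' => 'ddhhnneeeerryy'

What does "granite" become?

tteennaavvggrr

The pattern: double every character, then shift every letter 13 places forward in the alphabet (wrapping around) — i.e. ROT13.
On "granite": the first step gives "ggrraanniittee", and the second then gives "tteennaavvggrr".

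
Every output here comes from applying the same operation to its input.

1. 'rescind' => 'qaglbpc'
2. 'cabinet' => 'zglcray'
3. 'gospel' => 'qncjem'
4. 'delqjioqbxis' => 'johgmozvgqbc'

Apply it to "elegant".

Rule — move the first 2 characters to the end (rotate left by 2), then shift every letter 2 places backward in the alphabet (wrapping around).
On "elegant": the first step gives "egantel", and the second then gives "ceylrcj".
(Check on "rescind": → "scindre" → "qaglbpc" ✓)

ceylrcj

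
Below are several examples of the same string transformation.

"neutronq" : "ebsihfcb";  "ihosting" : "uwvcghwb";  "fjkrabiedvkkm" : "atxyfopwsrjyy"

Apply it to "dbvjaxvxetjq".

erpjxoljlshx

The rule is to shift every letter 12 places backward in the alphabet (wrapping around), then move the last character to the front.
For "dbvjaxvxetjq", step one produces "rpjxoljlshxe"; step two turns that into "erpjxoljlshx".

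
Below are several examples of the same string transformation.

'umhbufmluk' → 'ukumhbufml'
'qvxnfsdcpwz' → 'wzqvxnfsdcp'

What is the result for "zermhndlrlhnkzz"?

zzzermhndlrlhnk

What's happening: move the last 2 characters to the front (rotate right by 2).
Doing the same to "zermhndlrlhnkzz": "zzzermhndlrlhnk".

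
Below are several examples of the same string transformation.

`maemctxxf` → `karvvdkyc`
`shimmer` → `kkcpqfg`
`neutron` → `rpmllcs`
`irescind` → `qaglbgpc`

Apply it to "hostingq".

rgleofmq

What's happening: shift every letter 2 places backward in the alphabet (wrapping around), then move the first 3 characters to the end (rotate left by 3).
Doing the same to "hostingq": "rgleofmq".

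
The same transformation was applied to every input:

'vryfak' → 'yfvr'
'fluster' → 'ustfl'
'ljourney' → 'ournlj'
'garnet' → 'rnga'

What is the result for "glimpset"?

impsgl

Rule — delete the last 2 characters, then move the first 2 characters to the end (rotate left by 2).
Applying both steps to "glimpset": "glimps", then "impsgl".
(Check on "garnet": → "garn" → "rnga" ✓)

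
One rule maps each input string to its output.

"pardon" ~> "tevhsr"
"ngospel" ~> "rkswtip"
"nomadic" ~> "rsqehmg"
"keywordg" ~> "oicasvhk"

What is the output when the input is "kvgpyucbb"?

ozktcygff

The rule is to shift every letter 4 places forward in the alphabet (wrapping around).
"kvgpyucbb" → "ozktcygff".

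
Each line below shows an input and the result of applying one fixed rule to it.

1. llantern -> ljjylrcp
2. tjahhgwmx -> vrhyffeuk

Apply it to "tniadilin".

The transformation: shift every letter 2 places backward in the alphabet (wrapping around), then move the last character to the front.
On "tniadilin": the first step gives "rlgybgjgl", and the second then gives "lrlgybgjg".

lrlgybgjg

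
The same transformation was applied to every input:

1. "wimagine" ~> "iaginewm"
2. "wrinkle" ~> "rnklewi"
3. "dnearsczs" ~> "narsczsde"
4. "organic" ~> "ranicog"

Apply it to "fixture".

What's happening: move the first 2 characters to the end (rotate left by 2), then swap the first and last characters.
Applying that to "fixture" gives "iturefx".

iturefx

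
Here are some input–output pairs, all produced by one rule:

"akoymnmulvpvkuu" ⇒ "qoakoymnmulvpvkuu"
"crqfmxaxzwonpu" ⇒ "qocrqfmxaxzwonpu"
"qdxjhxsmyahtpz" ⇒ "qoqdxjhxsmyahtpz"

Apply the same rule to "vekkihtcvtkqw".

The pattern: prepend "qo".
Applying that to "vekkihtcvtkqw" gives "qovekkihtcvtkqw".

qovekkihtcvtkqw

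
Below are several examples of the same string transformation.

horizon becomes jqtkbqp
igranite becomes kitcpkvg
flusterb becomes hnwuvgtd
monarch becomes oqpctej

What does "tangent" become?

vcpigpv

The pattern: shift every letter 2 places forward in the alphabet (wrapping around).
Doing the same to "tangent": "vcpigpv".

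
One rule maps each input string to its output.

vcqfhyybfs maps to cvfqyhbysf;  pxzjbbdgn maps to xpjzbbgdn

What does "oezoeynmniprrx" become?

In each case the input is transformed by: swap each adjacent pair of characters (1↔2, 3↔4, ...).
So "oezoeynmniprrx" becomes "eoozyemninrpxr".

eoozyemninrpxr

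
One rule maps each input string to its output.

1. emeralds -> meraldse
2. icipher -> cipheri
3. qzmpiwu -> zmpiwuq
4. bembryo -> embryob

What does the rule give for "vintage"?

Looking at the pairs, the operation is to move the first character to the end.
For "vintage" the result is "intagev".

intagev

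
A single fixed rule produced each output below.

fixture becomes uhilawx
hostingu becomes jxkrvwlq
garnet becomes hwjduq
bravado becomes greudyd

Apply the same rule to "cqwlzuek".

In each case the input is transformed by: move the last 2 characters to the front (rotate right by 2), then shift every letter 3 places forward in the alphabet (wrapping around).
On "cqwlzuek": the first step gives "ekcqwlzu", and the second then gives "hnftzocx".

hnftzocx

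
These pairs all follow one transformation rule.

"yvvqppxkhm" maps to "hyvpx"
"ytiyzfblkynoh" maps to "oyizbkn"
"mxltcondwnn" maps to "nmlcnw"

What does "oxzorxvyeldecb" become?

Each output is the input with this applied: move the last 2 characters to the front (rotate right by 2), then keep every other character starting from the first (positions 1st, 3rd, 5th, ...).
Applying both steps to "oxzorxvyeldecb": "cboxzorxvyelde", then "cozrved".

cozrved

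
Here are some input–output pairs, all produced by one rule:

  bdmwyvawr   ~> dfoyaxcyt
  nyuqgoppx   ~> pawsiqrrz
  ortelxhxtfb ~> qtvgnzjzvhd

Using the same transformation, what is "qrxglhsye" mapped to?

In each case the input is transformed by: shift every letter 2 places forward in the alphabet (wrapping around).
"qrxglhsye" → "stzinjuag".

stzinjuag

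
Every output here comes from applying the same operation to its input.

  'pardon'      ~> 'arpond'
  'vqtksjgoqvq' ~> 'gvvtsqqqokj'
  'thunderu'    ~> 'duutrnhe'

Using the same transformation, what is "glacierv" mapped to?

Each output is the input with this applied: sort the characters into reverse alphabetical order, then move the last character to the front.
"glacierv" → "vrligeca" → "avrligec".

avrligec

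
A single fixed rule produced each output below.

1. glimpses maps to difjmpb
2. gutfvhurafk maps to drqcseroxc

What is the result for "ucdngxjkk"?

rzakdugh

The pattern: shift every letter 3 places backward in the alphabet (wrapping around), then delete the last character.
"ucdngxjkk" → "rzakdugh".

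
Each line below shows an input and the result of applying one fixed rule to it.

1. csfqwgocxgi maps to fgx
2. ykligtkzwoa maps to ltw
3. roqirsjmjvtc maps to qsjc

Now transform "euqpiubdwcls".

quws

The rule is to keep one character in every 3, starting at position 3 (positions 3rd, 6th, 9th, ...).
So "euqpiubdwcls" becomes "quws".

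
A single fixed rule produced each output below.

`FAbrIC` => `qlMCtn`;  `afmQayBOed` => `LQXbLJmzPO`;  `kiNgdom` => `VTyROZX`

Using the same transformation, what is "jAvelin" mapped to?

UlGPWTY

Rule — flip the case of every letter, then shift every letter 11 places forward in the alphabet (wrapping around).
For "jAvelin", step one produces "JaVELIN"; step two turns that into "UlGPWTY".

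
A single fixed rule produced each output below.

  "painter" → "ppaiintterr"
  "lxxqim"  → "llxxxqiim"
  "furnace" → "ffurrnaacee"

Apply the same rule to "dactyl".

ddacctyyl

Looking at the pairs, the operation is to repeat every character 3 times, then keep every other character starting from the first (positions 1st, 3rd, 5th, ...).
"dactyl" → "dddaaaccctttyyylll" → "ddacctyyl".
(Check on "painter": → "pppaaaiiinnnttteeerrr" → "ppaiintterr" ✓)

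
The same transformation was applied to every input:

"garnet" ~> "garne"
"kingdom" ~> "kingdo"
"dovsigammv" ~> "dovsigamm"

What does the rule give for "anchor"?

The pattern: delete the last character.
On "anchor" that produces "ancho".

ancho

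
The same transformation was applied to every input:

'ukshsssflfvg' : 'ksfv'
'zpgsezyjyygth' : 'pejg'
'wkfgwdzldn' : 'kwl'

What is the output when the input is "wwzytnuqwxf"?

wtqf

Rule — keep one character in every 3, starting at position 2 (positions 2nd, 5th, 8th, ...).
"wwzytnuqwxf" → "wtqf".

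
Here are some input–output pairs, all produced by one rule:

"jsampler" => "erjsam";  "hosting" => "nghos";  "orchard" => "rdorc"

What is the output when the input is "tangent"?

The pattern: move the last 2 characters to the front (rotate right by 2), then delete the last 2 characters.
For "tangent", step one produces "nttange"; step two turns that into "nttan".
(Check on "orchard": → "rdorcha" → "rdorc" ✓)

nttan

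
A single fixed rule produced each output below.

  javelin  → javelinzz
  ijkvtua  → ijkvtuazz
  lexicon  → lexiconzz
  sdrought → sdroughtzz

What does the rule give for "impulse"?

impulsezz

What's happening: append "zz".
"impulse" → "impulsezz".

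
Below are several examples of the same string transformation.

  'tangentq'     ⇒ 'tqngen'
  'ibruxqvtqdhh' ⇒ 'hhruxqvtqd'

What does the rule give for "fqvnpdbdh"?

The rule is to delete the first 2 characters, then move the last 2 characters to the front (rotate right by 2).
On "fqvnpdbdh": the first step gives "vnpdbdh", and the second then gives "dhvnpdb".

dhvnpdb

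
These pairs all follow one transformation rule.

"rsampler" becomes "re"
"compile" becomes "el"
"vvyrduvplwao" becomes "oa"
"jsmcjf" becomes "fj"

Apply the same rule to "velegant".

tn

Looking at the pairs, the operation is to reverse the string, then keep only the first 2 characters.
Starting from "velegant": after the first operation, "tnagelev"; after the second, "tn".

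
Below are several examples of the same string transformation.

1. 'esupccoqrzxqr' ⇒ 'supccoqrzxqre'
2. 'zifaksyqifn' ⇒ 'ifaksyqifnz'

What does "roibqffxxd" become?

Looking at the pairs, the operation is to move the first character to the end.
Applying that to "roibqffxxd" gives "oibqffxxdr".

oibqffxxdr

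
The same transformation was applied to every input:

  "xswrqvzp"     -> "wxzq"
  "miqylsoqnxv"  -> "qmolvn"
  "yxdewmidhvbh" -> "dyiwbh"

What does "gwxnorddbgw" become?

xgdowb

What's happening: keep every other character starting from the first (positions 1st, 3rd, 5th, ...), then swap each adjacent pair of characters (1↔2, 3↔4, ...).
"gwxnorddbgw" → "gxodbw" → "xgdowb".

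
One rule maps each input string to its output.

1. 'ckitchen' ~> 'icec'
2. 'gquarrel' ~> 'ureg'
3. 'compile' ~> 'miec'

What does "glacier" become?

What's happening: keep every other character starting from the first (positions 1st, 3rd, 5th, ...), then move the first character to the end.
"glacier" → "gair" → "airg".

airg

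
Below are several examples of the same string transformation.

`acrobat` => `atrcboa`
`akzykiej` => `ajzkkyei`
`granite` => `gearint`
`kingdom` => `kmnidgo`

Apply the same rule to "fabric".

Each output is the input with this applied: move the last character to the front, then swap each adjacent pair of characters (1↔2, 3↔4, ...).
Working it through for "fabric": intermediate "cfabri", final "fcbair".

fcbair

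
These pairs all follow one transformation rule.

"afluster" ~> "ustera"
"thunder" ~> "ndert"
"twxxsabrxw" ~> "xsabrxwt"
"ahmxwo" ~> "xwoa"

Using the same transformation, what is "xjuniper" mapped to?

niperx

What's happening: move the first 3 characters to the end (rotate left by 3), then delete the last 2 characters.
Working it through for "xjuniper": intermediate "niperxju", final "niperx".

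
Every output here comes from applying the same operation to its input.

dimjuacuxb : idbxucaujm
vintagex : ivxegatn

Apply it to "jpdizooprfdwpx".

Rule — move the first 2 characters to the end (rotate left by 2), then reverse the string.
Applying both steps to "jpdizooprfdwpx": "dizooprfdwpxjp", then "pjxpwdfrpoozid".
(Check on "dimjuacuxb": → "mjuacuxbdi" → "idbxucaujm" ✓)

pjxpwdfrpoozid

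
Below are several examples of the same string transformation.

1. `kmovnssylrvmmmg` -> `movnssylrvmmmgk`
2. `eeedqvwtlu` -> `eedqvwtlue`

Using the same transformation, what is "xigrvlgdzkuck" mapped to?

igrvlgdzkuckx

In each case the input is transformed by: move the first character to the end.
Doing the same to "xigrvlgdzkuck": "igrvlgdzkuckx".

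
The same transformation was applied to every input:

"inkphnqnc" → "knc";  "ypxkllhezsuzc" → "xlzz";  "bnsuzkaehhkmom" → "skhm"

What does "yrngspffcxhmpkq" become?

npcmq

What's happening: keep one character in every 3, starting at position 3 (positions 3rd, 6th, 9th, ...).
Applying that to "yrngspffcxhmpkq" gives "npcmq".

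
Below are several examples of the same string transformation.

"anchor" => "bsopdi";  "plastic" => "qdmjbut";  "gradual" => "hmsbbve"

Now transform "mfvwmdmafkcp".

Rule — shift every letter 1 place forward in the alphabet (wrapping around), then take characters alternately from the front and the back (1st, last, 2nd, 2nd-last, ...).
For "mfvwmdmafkcp", step one produces "ngwxnenbgldq"; step two turns that into "nqgdwlxgnben".

nqgdwlxgnben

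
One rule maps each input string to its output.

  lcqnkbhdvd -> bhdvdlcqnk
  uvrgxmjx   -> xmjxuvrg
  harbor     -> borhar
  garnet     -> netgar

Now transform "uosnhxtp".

hxtpuosn

In each case the input is transformed by: swap the front and back halves of the string.
For "uosnhxtp" the result is "hxtpuosn".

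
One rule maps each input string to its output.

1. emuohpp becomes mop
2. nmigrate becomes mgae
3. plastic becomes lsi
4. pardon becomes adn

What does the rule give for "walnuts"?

ant

The pattern: keep every other character starting from the second (positions 2nd, 4th, 6th, ...).
Applying that to "walnuts" gives "ant".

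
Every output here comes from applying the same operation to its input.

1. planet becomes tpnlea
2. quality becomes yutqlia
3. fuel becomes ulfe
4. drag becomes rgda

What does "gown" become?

wong

The pattern: sort the characters into reverse alphabetical order.
Applying that to "gown" gives "wong".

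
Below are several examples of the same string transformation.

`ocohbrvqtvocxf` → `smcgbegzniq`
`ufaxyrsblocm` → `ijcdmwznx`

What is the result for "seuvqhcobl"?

The transformation: shift every letter 11 places forward in the alphabet (wrapping around), then delete the first 3 characters.
Applying that to "seuvqhcobl" gives "gbsnzmw".

gbsnzmw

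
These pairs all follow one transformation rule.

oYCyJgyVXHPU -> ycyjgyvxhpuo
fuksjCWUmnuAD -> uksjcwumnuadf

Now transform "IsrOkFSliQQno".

The pattern: move the first character to the end, then convert every letter to lowercase.
On "IsrOkFSliQQno" that produces "srokfsliqqnoi".

srokfsliqqnoi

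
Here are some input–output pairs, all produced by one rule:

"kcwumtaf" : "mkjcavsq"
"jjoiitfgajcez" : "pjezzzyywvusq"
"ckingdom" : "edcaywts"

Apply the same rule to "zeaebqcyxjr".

ponhgzuusrq

The rule is to sort the characters into reverse alphabetical order, then shift every letter 10 places backward in the alphabet (wrapping around).
Doing the same to "zeaebqcyxjr": "ponhgzuusrq".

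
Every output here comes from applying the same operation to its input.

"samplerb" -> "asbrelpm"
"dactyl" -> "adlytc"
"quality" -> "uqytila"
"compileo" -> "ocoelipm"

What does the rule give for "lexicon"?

elnocix

In each case the input is transformed by: move the first 2 characters to the end (rotate left by 2), then reverse the string.
On "lexicon": the first step gives "xiconle", and the second then gives "elnocix".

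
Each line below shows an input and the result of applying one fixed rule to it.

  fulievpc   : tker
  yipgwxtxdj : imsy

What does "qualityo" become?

What's happening: shift every letter 11 places backward in the alphabet (wrapping around), then keep only the last 4 characters.
Applying both steps to "qualityo": "fjpaxind", then "xind".

xind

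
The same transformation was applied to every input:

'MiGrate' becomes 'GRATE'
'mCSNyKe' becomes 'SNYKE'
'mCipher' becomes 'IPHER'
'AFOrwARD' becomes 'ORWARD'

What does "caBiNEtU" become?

BINETU

The rule is to delete the first 2 characters, then convert every letter to uppercase.
For "caBiNEtU" the result is "BINETU".
(Check on "MiGrate": → "Grate" → "GRATE" ✓)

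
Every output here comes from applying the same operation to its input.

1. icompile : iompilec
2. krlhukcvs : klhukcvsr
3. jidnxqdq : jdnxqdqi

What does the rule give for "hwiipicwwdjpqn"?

hiipicwwdjpqnw

The pattern: move the first character to the end, then swap the first and last characters.
Applying both steps to "hwiipicwwdjpqn": "wiipicwwdjpqnh", then "hiipicwwdjpqnw".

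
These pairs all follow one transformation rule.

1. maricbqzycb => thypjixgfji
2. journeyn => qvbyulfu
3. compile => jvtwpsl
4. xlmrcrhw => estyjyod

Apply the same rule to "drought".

kyvbnoa

What's happening: shift every letter 7 places forward in the alphabet (wrapping around).
"drought" → "kyvbnoa".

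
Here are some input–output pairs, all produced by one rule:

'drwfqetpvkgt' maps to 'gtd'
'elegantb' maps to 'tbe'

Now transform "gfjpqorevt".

The transformation: move the last 2 characters to the front (rotate right by 2), then keep only the first 3 characters.
"gfjpqorevt" → "vtgfjpqore" → "vtg".
(Check on "drwfqetpvkgt": → "gtdrwfqetpvk" → "gtd" ✓)

vtg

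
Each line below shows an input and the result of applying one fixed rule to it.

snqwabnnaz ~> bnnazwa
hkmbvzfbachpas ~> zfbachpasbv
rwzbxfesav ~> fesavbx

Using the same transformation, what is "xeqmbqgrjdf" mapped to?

qgrjdfmb

In each case the input is transformed by: delete the first 3 characters, then move the first 2 characters to the end (rotate left by 2).
For "xeqmbqgrjdf", step one produces "mbqgrjdf"; step two turns that into "qgrjdfmb".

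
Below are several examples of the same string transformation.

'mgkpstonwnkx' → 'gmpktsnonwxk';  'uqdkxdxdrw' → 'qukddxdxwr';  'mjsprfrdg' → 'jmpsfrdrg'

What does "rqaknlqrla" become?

In each case the input is transformed by: swap each adjacent pair of characters (1↔2, 3↔4, ...).
"rqaknlqrla" → "qrkalnrqal".

qrkalnrqal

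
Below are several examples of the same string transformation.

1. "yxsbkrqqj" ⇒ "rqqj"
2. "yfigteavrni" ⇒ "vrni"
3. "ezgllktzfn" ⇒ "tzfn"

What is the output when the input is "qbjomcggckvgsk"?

vgsk

The transformation: keep only the last 4 characters.
For "qbjomcggckvgsk" the result is "vgsk".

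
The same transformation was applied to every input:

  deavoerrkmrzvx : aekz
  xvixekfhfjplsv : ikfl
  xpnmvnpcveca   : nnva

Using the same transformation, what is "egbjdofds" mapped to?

The transformation: keep one character in every 3, starting at position 3 (positions 3rd, 6th, 9th, ...).
"egbjdofds" → "bos".

bos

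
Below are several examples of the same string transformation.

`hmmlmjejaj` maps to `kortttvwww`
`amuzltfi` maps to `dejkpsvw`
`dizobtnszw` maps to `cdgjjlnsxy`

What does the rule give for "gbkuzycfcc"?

eijlmmmpqu

What's happening: shift every letter 10 places forward in the alphabet (wrapping around), then sort the characters into alphabetical order.
Applying that to "gbkuzycfcc" gives "eijlmmmpqu".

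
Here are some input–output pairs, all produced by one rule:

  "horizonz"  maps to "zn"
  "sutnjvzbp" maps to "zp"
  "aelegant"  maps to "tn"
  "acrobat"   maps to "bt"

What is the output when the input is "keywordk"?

kd

The rule is to swap each adjacent pair of characters (1↔2, 3↔4, ...), then keep only the last 2 characters.
Applying both steps to "keywordk": "ekwyrokd", then "kd".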